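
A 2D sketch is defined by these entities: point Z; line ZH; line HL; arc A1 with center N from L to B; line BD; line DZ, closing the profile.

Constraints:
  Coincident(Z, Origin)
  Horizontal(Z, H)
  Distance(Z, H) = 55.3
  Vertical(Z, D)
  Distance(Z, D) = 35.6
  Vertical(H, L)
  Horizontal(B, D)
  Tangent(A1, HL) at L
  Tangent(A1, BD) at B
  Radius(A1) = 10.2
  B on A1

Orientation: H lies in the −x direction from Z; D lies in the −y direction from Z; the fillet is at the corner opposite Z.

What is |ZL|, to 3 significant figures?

60.9

Z is at the origin; ZH is horizontal with |ZH| = 55.3 and H on the −x side, so H = (-55.3, 0.00). Z and D share the same x with |ZD| = 35.6 and D on the −y side, so D = (0.00, -35.6). The virtual corner opposite Z is at (-55.3, -35.6). The tangent condition forces NL to be normal to HL and A1 meets BD tangentially, so NB is at right angles to BD, with radius 10.2, so the center N sits 10.2 in from both sides at N = (-45.1, -25.4). That places the tangent points at L = (-55.3, -25.4) on HL and B = (-45.1, -35.6) on BD. Then |ZL| = |L − Z| = 60.9.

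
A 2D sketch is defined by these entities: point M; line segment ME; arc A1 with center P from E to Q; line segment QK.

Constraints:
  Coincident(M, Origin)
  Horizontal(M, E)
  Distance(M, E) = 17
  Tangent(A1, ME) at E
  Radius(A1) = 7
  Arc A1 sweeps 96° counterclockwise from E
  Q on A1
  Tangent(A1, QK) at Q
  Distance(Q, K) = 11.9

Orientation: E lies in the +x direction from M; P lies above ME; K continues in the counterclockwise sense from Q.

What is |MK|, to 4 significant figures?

29.98

M is at the origin; M and E share the same y with |ME| = 17.0 and E on the +x side, so E = (17.00, 0.000). The tangent condition forces PE to be normal to ME, so P = E + (0, 7) = (17.00, 7.000). On A1, E sits at bearing -90° from P; a 96° counterclockwise sweep puts Q at bearing 6°, so Q = P + 7.0·(cos 6°, sin 6°) = (23.96, 7.732). The tangent condition forces PQ to be normal to QK, so QK runs along (−sin 6°, cos 6°); with |QK| = 11.9, K = (22.72, 19.57). Then |MK| = |K − M| = 29.98.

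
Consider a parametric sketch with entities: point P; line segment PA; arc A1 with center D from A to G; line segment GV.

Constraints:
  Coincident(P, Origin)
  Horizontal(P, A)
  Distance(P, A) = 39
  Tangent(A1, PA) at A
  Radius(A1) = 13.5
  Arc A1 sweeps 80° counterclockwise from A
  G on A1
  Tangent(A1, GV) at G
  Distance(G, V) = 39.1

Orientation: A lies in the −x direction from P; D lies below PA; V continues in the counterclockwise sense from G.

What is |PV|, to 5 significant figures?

77.183

P is at the origin; PA is horizontal with |PA| = 39.0 and A on the −x side, so A = (-39.000, 0.0000). Since A1 is tangent to PA there, DA ⟂ PA, so D = A + (0, -13.5) = (-39.000, -13.500). On A1, A sits at bearing 90° from D; an 80° counterclockwise sweep puts G at bearing 170°, so G = D + 13.5·(cos 170°, sin 170°) = (-52.295, -11.156). Since A1 is tangent to GV there, DG ⟂ GV, so GV runs along (−sin 170°, cos 170°); with |GV| = 39.1, V = (-59.085, -49.662). Then |PV| = |V − P| = 77.183.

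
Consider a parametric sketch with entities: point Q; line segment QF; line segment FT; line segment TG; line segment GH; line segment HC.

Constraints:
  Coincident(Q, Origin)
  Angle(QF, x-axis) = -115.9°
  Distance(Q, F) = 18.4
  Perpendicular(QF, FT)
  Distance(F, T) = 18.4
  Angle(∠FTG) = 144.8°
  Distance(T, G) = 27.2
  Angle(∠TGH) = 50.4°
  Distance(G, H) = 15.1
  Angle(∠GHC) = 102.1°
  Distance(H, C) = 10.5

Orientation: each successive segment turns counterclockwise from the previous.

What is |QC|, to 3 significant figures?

22.7

∠TGH = 50.4° gives GH at 139° from the x-axis; with |GH| = 15.1, H = (24.0, -10.3). ∠GHC = 102.1° gives HC at -143° from the x-axis; with |HC| = 10.5, C = (15.6, -16.6). Then |QC| = |C − Q| = 22.7.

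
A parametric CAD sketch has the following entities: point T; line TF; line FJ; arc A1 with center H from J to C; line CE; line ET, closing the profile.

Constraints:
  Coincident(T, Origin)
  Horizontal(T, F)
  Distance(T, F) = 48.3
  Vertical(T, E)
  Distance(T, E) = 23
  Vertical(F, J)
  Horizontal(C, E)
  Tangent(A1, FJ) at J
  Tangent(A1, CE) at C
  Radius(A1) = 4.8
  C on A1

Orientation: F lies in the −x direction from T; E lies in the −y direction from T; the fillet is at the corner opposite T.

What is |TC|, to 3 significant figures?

49.2

T is at the origin; TF is horizontal with |TF| = 48.3 and F on the −x side, so F = (-48.3, 0.00). T and E share the same x with |TE| = 23.0 and E on the −y side, so E = (0.00, -23.0). The virtual corner opposite T is at (-48.3, -23.0). Since A1 is tangent to FJ there, HJ ⟂ FJ and since A1 is tangent to CE there, HC ⟂ CE, with radius 4.8, so the center H sits 4.8 in from both sides at H = (-43.5, -18.2). That places the tangent points at J = (-48.3, -18.2) on FJ and C = (-43.5, -23.0) on CE. Then |TC| = |C − T| = 49.2.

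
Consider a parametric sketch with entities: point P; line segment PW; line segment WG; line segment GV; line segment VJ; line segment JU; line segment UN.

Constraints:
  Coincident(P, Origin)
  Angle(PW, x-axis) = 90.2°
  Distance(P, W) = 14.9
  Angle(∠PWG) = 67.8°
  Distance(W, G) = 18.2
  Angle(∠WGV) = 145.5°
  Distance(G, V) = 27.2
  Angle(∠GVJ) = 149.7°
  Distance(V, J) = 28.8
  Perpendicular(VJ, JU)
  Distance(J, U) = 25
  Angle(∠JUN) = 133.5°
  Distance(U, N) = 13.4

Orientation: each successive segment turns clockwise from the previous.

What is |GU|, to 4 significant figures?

53.49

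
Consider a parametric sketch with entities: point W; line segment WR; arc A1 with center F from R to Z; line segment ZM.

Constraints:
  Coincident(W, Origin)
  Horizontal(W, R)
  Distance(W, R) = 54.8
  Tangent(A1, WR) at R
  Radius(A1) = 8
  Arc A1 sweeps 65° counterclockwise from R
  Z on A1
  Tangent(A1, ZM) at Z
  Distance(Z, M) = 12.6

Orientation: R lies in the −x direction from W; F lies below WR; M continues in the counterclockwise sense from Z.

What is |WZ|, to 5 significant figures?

62.222

Since A1 is tangent to WR there, FR ⟂ WR, so F = R + (0, -8) = (-54.800, -8.0000). On A1, R sits at bearing 90° from F; a 65° counterclockwise sweep puts Z at bearing 155°, so Z = F + 8.0·(cos 155°, sin 155°) = (-62.050, -4.6191). Then |WZ| = |Z − W| = 62.222.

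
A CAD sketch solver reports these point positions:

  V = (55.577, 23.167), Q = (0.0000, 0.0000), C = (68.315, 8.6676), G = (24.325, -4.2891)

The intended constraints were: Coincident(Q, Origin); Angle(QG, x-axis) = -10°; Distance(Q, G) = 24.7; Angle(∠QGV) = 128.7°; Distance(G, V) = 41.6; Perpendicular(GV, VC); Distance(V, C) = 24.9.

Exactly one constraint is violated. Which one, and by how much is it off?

Distance(V, C) = 24.9 — off by 5.60.

Q = (0.00, 0.00) ✓; QG at -10.00° ✓; |QG| = 24.70 ✓; ∠QGV = 128.7° ✓; |GV| = 41.60 ✓; ∠(GV, VC) = 90.00° ✓; |VC| = 19.30 ✗.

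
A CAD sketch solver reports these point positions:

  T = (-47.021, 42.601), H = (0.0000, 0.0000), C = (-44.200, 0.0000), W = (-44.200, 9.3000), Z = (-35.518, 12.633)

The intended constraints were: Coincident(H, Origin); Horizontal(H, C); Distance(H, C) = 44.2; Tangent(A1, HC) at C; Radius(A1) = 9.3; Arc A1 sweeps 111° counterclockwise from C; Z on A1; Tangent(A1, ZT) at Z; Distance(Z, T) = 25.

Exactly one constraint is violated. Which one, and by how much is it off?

Distance(Z, T) = 25 — off by 7.10.

H = (0.00, 0.00) ✓; H.y = 0.00, C.y = 0.00 ✓; |HC| = 44.20 ✓; ∠(WC, CH) = 90.00° ✓; |WC| = 9.300 ✓; bearing(W→Z) − bearing(W→C) = 111.0° ✓; |WZ| = 9.300 ✓; ∠(WZ, ZT) = 90.00° ✓; |ZT| = 32.10 ✗.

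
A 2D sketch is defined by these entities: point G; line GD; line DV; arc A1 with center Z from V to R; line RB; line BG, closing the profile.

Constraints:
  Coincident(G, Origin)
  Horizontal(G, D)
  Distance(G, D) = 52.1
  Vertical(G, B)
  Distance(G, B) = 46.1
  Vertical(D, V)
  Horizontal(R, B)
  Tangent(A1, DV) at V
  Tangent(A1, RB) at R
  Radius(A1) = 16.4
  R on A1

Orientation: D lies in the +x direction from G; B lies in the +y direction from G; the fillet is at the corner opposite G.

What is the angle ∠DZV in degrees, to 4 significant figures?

61.09°

G is at the origin; GD is horizontal with |GD| = 52.1 and D on the +x side, so D = (52.10, 0.000). G and B share the same x with |GB| = 46.1 and B on the +y side, so B = (0.000, 46.10). The virtual corner opposite G is at (52.10, 46.10). A1 meets DV tangentially, so ZV is at right angles to DV and since A1 is tangent to RB there, ZR ⟂ RB, with radius 16.4, so the center Z sits 16.4 in from both sides at Z = (35.70, 29.70). That places the tangent points at V = (52.10, 29.70) on DV and R = (35.70, 46.10) on RB. Then cos ∠DZV = ZD·ZV / (|ZD||ZV|), giving 61.09°.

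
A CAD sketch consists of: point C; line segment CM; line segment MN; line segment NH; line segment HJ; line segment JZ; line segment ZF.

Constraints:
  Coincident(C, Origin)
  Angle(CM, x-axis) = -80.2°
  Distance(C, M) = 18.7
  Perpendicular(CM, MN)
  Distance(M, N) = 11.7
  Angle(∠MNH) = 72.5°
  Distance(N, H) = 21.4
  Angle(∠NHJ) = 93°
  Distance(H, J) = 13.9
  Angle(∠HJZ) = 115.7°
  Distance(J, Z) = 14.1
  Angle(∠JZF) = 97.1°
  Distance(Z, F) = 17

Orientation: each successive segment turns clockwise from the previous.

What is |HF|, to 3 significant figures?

22.6

C is at the origin; CM runs at -80.2° with length 18.7, so M = (3.18, -18.4). CM is perpendicular to MN, so MN runs at -170°; with |MN| = 11.7, N = (-8.35, -20.4). ∠MNH = 72.5° gives NH at 82.3° from the x-axis; with |NH| = 21.4, H = (-5.48, 0.788). ∠NHJ = 93.0° gives HJ at -4.70° from the x-axis; with |HJ| = 13.9, J = (8.37, -0.350). ∠HJZ = 115.7° gives JZ at -69.0° from the x-axis; with |JZ| = 14.1, Z = (13.4, -13.5). ∠JZF = 97.1° gives ZF at -152° from the x-axis; with |ZF| = 17.0, F = (-1.57, -21.5). Then |HF| = |F − H| = 22.6.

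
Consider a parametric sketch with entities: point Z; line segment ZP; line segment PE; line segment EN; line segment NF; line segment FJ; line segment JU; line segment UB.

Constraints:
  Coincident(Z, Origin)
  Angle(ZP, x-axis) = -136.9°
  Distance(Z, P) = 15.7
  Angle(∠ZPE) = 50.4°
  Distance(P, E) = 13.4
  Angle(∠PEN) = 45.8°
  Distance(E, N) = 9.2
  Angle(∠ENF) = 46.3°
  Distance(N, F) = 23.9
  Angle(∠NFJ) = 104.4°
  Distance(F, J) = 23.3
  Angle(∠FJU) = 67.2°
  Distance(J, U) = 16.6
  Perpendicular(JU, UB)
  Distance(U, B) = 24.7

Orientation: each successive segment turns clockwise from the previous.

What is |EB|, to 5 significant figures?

15.183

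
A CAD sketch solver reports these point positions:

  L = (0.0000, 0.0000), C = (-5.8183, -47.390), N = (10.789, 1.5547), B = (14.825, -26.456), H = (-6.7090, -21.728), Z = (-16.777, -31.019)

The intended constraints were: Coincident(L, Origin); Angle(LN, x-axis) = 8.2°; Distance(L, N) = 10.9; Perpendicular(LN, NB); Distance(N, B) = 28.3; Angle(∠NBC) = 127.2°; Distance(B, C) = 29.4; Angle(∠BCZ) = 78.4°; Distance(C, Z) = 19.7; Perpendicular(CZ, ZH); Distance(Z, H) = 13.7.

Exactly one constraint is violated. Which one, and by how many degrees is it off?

Perpendicular(CZ, ZH) — off by 8.90°.

L = (0.00, 0.00) ✓; LN at 8.200° ✓; |LN| = 10.90 ✓; ∠(LN, NB) = 90.00° ✓; |NB| = 28.30 ✓; ∠NBC = 127.2° ✓; |BC| = 29.40 ✓; ∠BCZ = 78.40° ✓; |CZ| = 19.70 ✓; ∠(CZ, ZH) = 81.10° ✗; |ZH| = 13.70 ✓.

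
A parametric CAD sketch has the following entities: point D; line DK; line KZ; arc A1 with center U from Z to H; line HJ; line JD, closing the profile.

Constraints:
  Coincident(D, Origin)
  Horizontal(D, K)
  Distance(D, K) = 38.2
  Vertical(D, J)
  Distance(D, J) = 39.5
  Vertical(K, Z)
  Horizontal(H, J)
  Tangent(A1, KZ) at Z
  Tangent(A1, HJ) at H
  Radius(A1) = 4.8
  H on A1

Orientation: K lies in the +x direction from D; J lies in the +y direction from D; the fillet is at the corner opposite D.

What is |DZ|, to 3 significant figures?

51.6

D is at the origin; D and K share the same y with |DK| = 38.2 and K on the +x side, so K = (38.2, 0.00). D and J share the same x with |DJ| = 39.5 and J on the +y side, so J = (0.00, 39.5). The virtual corner opposite D is at (38.2, 39.5). Since A1 is tangent to KZ there, UZ ⟂ KZ and tangency of A1 to HJ means the radius UH is perpendicular to HJ, with radius 4.8, so the center U sits 4.8 in from both sides at U = (33.4, 34.7). That places the tangent points at Z = (38.2, 34.7) on KZ and H = (33.4, 39.5) on HJ. Then |DZ| = |Z − D| = 51.6.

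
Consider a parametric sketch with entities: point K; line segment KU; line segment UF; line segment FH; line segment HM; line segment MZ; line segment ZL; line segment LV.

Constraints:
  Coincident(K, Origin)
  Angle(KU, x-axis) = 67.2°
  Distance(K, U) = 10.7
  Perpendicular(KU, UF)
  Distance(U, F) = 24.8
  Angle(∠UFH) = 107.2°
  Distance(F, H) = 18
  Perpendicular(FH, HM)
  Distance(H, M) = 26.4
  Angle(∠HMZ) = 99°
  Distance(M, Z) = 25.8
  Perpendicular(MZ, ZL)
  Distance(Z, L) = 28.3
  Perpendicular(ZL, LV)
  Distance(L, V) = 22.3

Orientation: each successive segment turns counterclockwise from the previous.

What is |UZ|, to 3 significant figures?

6.75

K is at the origin; KU runs at 67.2° with length 10.7, so U = (4.15, 9.86). The perpendicularity gives UF at right angles to KU, so UF runs at 157°; with |UF| = 24.8, F = (-18.7, 19.5). ∠UFH = 107.2° gives FH at -130° from the x-axis; with |FH| = 18.0, H = (-30.3, 5.69). The perpendicularity gives HM at right angles to FH, so HM runs at -40.0°; with |HM| = 26.4, M = (-10.1, -11.3). ∠HMZ = 99.0° gives MZ at 41.0° from the x-axis; with |MZ| = 25.8, Z = (9.41, 5.64). Then |UZ| = |Z − U| = 6.75.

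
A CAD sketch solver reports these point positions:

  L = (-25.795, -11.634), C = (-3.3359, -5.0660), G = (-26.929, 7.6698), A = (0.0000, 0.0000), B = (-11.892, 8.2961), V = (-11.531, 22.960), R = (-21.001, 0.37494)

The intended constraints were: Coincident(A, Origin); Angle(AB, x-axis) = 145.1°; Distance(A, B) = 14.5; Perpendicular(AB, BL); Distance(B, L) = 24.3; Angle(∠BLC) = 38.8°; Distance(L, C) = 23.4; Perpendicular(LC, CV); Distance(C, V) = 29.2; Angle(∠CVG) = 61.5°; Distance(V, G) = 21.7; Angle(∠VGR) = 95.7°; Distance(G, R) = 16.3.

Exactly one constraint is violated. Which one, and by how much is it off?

Distance(G, R) = 16.3 — off by 6.90.

A = (0.00, 0.00) ✓; AB at 145.1° ✓; |AB| = 14.50 ✓; ∠(AB, BL) = 90.00° ✓; |BL| = 24.30 ✓; ∠BLC = 38.80° ✓; |LC| = 23.40 ✓; ∠(LC, CV) = 90.00° ✓; |CV| = 29.20 ✓; ∠CVG = 61.50° ✓; |VG| = 21.70 ✓; ∠VGR = 95.70° ✓; |GR| = 9.400 ✗.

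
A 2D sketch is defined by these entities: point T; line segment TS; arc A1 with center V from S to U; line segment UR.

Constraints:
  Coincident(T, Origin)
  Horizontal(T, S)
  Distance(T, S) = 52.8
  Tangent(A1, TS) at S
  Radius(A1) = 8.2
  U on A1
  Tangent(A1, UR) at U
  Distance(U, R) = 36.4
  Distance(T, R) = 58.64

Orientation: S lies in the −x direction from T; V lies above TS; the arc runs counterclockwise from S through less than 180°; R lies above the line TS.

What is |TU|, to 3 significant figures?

45.2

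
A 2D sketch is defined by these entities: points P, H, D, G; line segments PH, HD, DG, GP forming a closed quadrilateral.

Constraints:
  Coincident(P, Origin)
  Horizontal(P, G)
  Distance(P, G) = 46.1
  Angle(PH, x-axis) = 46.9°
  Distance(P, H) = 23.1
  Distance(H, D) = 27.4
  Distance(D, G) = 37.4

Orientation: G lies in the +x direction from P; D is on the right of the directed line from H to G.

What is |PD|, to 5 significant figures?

14.118

P is at the origin; P and G share the same y with |PG| = 46.1 and G in +x, so G = (46.1, 0). PH runs at 46.9° with |PH| = 23.1, so H = (15.784, 16.867). D is determined by |HD| = 27.4 and |DG| = 37.4 together: it lies at the intersection of circle(H, 27.4) and circle(G, 37.4). With |HG| = 34.693, the foot of the radical line on HG is 8.0071 from H and the perpendicular offset is √(27.4² − 8.0071²) = 26.204. Taking the right-of-HG solution: D = (10.041, -9.9247).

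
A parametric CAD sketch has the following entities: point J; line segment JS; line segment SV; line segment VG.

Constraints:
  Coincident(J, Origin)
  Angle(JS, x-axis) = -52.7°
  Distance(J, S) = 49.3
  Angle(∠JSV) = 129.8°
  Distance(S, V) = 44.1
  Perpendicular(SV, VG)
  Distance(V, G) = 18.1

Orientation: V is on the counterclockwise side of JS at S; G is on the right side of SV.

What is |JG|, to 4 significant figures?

94.11

J is at the origin; JS runs at -52.7° with length 49.3, so S = 49.3·(cos -52.7°, sin -52.7°) = (29.88, -39.22). ∠JSV = 129.8°, so SV runs at -52.7° + (180° − 129.8°) = -2.500° from the x-axis; with |SV| = 44.1, V = S + 44.1·(cos -2.500°, sin -2.500°) = (73.93, -41.14). The perpendicularity gives VG at right angles to SV; with |VG| = 18.1 on the right of SV, G = V + 18.1·(-0.04362, -0.9990) = (73.14, -59.22). Then |JG| = |G − J| = 94.11.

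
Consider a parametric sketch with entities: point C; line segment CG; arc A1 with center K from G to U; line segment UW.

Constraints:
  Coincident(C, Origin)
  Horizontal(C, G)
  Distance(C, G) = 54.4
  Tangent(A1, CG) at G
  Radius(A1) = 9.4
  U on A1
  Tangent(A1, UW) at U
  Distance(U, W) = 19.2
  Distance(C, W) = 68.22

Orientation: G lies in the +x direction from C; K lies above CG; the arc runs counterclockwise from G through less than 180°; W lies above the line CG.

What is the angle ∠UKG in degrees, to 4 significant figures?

96.75°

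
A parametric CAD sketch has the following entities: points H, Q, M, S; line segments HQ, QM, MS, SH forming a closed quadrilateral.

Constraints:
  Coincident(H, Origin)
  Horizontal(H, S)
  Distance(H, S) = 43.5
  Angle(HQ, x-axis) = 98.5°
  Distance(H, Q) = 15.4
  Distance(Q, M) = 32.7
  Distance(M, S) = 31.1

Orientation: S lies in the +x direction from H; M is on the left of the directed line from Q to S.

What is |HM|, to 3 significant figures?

39.1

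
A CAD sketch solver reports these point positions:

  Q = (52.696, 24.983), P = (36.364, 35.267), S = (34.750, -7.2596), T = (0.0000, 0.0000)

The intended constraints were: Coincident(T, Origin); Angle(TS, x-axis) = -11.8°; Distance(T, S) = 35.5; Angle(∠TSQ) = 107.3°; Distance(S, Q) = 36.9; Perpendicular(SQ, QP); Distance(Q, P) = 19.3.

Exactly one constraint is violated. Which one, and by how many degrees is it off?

Perpendicular(SQ, QP) — off by 3.10°.

T = (0.00, 0.00) ✓; TS at -11.80° ✓; |TS| = 35.50 ✓; ∠TSQ = 107.3° ✓; |SQ| = 36.90 ✓; ∠(SQ, QP) = 86.90° ✗; |QP| = 19.30 ✓.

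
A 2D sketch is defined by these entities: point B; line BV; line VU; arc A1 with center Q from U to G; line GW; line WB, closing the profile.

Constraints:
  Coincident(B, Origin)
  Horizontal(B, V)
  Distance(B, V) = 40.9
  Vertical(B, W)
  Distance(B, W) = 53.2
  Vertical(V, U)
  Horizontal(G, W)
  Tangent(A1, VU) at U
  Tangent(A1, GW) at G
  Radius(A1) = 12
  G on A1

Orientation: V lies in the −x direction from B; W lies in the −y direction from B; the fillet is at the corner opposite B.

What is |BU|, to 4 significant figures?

58.05

B is at the origin; BV is horizontal with |BV| = 40.9 and V on the −x side, so V = (-40.90, 0.000). B and W share the same x with |BW| = 53.2 and W on the −y side, so W = (0.000, -53.20). The virtual corner opposite B is at (-40.90, -53.20). A1 meets VU tangentially, so QU is at right angles to VU and the tangent condition forces QG to be normal to GW, with radius 12.0, so the center Q sits 12.0 in from both sides at Q = (-28.90, -41.20). That places the tangent points at U = (-40.90, -41.20) on VU and G = (-28.90, -53.20) on GW. Then |BU| = |U − B| = 58.05.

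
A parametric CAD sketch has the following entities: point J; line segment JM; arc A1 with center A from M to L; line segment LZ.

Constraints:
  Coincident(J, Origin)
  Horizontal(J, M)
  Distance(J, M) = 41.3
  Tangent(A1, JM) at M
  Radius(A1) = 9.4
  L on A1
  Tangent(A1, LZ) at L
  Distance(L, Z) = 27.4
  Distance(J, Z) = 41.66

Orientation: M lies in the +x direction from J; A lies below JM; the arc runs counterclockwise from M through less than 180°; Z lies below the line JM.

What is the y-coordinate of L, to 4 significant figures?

-6.913

J is at the origin; JM is horizontal with |JM| = 41.3 and M on the +x side, so M = (41.30, 0.000). Tangency of A1 to JM means the radius AM is perpendicular to JM, so A = M + (0, -9.4) = (41.30, -9.400). Since AL ⟂ LZ (tangency), |AZ| = √(9.4² + 27.4²) = 28.97 regardless of where L sits on A1. So Z lies on both circle(J, 41.66) and circle(A, 28.97); the below-JM intersection is Z = (24.99, -33.34). L is the foot of the tangent from Z: L = (32.24, -6.913).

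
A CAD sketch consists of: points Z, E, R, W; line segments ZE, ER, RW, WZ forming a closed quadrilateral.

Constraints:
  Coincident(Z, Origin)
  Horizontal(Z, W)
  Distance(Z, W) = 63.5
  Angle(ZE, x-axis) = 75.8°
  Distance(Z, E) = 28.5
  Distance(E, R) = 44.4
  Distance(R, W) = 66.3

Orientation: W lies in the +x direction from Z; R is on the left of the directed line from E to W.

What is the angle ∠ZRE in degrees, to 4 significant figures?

10.80°

Z is at the origin; Z and W share the same y with |ZW| = 63.5 and W in +x, so W = (63.5, 0). ZE runs at 75.8° with |ZE| = 28.5, so E = (6.991, 27.63). R is determined by |ER| = 44.4 and |RW| = 66.3 together: it lies at the intersection of circle(E, 44.4) and circle(W, 66.3). With |EW| = 62.90, the foot of the radical line on EW is 12.18 from E and the perpendicular offset is √(44.4² − 12.18²) = 42.70. Taking the left-of-EW solution: R = (36.69, 60.64).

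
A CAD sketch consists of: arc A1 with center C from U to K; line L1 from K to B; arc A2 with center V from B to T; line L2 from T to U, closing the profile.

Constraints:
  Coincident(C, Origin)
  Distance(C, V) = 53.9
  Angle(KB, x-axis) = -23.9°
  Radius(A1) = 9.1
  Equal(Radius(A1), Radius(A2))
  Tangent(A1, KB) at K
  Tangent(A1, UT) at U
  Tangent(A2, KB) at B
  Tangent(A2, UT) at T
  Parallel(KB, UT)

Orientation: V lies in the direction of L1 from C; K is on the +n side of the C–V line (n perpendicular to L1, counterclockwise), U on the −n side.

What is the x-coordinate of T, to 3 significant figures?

45.6

Tangency of A1 to both parallel lines with radius 9.1 puts K and U at C ± 9.1·n: K = (3.69, 8.32), U = (-3.69, -8.32). Equal radii place B and T the same way about V: B = V + 9.1·n = (53.0, -13.5), T = V − 9.1·n = (45.6, -30.2). So T.x = 45.6.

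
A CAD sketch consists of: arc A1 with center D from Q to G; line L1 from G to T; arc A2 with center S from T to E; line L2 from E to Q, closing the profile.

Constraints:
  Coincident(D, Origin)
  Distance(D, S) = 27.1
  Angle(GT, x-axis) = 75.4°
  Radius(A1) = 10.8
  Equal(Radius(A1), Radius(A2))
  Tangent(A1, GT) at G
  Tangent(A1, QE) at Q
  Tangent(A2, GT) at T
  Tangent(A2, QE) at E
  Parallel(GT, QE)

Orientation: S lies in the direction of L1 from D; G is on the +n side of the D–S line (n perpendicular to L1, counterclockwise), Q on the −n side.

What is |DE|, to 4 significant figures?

29.17

The slot axis is L1's direction at 75.4°, so u = (cos 75.4°, sin 75.4°) = (0.2521, 0.9677) and n = (−sin 75.4°, cos 75.4°) = (-0.9677, 0.2521). D is at the origin and S lies 27.1 along u from D, so S = 27.1·u = (6.831, 26.22). Tangency of A1 to both parallel lines with radius 10.8 puts G and Q at D ± 10.8·n: G = (-10.45, 2.722), Q = (10.45, -2.722). Equal radii place T and E the same way about S: T = S + 10.8·n = (-3.620, 28.95), E = S − 10.8·n = (17.28, 23.50). Then |DE| = |E − D| = 29.17.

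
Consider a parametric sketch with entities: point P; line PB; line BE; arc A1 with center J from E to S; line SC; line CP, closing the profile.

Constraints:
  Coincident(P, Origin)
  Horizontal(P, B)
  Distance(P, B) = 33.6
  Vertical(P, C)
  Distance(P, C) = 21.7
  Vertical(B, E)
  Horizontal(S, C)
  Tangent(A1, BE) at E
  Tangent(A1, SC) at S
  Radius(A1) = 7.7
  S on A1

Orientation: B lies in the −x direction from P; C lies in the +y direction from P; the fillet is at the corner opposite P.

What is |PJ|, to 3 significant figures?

29.4

P is at the origin; PB is horizontal with |PB| = 33.6 and B on the −x side, so B = (-33.6, 0.00). P and C share the same x with |PC| = 21.7 and C on the +y side, so C = (0.00, 21.7). The virtual corner opposite P is at (-33.6, 21.7). The tangent condition forces JE to be normal to BE and since A1 is tangent to SC there, JS ⟂ SC, with radius 7.7, so the center J sits 7.7 in from both sides at J = (-25.9, 14.0). Then |PJ| = |J − P| = 29.4.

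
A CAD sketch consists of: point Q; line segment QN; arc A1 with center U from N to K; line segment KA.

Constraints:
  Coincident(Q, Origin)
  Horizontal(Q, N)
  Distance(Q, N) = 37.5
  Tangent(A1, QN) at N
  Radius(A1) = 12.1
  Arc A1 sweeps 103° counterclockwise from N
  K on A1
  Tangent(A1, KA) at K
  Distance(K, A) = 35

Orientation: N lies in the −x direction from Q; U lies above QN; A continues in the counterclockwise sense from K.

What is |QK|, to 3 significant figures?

29.7

Q is at the origin; Q and N share the same y with |QN| = 37.5 and N on the −x side, so N = (-37.5, 0.00). The tangent condition forces UN to be normal to QN, so U = N + (0, 12.1) = (-37.5, 12.1). On A1, N sits at bearing -90° from U; a 103° counterclockwise sweep puts K at bearing 13°, so K = U + 12.1·(cos 13°, sin 13°) = (-25.7, 14.8). Then |QK| = |K − Q| = 29.7.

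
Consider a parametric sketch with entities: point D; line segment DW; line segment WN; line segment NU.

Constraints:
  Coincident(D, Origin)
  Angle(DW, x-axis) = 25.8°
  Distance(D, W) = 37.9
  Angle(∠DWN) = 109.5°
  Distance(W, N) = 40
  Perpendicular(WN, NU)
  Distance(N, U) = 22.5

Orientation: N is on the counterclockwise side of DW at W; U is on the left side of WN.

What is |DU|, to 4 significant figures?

54.29

∠DWN = 109.5°, so WN runs at 25.8° + (180° − 109.5°) = 96.30° from the x-axis; with |WN| = 40.0, N = W + 40.0·(cos 96.30°, sin 96.30°) = (29.73, 56.25). WN is perpendicular to NU; with |NU| = 22.5 on the left of WN, U = N + 22.5·(-0.9940, -0.1097) = (7.369, 53.78). Then |DU| = |U − D| = 54.29.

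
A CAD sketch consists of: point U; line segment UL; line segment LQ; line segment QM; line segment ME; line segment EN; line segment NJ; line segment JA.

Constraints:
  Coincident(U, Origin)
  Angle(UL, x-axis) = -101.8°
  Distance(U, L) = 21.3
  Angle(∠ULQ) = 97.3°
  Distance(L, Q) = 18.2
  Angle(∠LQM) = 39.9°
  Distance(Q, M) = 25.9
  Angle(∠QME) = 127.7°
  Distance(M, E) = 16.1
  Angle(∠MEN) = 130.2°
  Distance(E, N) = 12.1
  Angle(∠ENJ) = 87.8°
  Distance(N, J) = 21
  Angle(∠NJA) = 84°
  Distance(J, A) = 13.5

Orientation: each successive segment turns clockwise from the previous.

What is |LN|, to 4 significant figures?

23.17

U is at the origin; UL runs at -101.8° with length 21.3, so L = (-4.356, -20.85). ∠ULQ = 97.3° gives LQ at 175.5° from the x-axis; with |LQ| = 18.2, Q = (-22.50, -19.42). ∠LQM = 39.9° gives QM at 35.40° from the x-axis; with |QM| = 25.9, M = (-1.388, -4.419). ∠QME = 127.7° gives ME at -16.90° from the x-axis; with |ME| = 16.1, E = (14.02, -9.099). ∠MEN = 130.2° gives EN at -66.70° from the x-axis; with |EN| = 12.1, N = (18.80, -20.21). Then |LN| = |N − L| = 23.17.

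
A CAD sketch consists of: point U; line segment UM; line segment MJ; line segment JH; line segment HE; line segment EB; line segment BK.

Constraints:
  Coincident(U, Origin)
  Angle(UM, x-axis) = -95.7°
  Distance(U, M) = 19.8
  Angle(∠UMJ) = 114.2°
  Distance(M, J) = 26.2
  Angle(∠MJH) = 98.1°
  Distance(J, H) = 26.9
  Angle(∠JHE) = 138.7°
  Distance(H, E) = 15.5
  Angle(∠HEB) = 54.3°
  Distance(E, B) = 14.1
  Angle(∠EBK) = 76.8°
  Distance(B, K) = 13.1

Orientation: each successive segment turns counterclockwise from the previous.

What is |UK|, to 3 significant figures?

38.1

U is at the origin; UM runs at -95.7° with length 19.8, so M = (-1.97, -19.7). ∠UMJ = 114.2° gives MJ at -29.9° from the x-axis; with |MJ| = 26.2, J = (20.7, -32.8). ∠MJH = 98.1° gives JH at 52.0° from the x-axis; with |JH| = 26.9, H = (37.3, -11.6). ∠JHE = 138.7° gives HE at 93.3° from the x-axis; with |HE| = 15.5, E = (36.4, 3.91). ∠HEB = 54.3° gives EB at -141° from the x-axis; with |EB| = 14.1, B = (25.5, -4.96). ∠EBK = 76.8° gives BK at -37.8° from the x-axis; with |BK| = 13.1, K = (35.8, -13.0). Then |UK| = |K − U| = 38.1.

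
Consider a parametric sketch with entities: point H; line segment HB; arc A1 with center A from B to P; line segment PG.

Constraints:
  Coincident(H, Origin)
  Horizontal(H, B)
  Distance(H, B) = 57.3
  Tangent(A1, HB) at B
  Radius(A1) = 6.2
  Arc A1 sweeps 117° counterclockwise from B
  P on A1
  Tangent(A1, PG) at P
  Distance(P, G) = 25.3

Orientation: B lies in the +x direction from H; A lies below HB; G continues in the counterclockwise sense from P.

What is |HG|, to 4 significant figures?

70.70

H is at the origin; HB is horizontal with |HB| = 57.3 and B on the +x side, so B = (57.30, 0.000). A1 meets HB tangentially, so AB is at right angles to HB, so A = B + (0, -6.2) = (57.30, -6.200). On A1, B sits at bearing 90° from A; a 117° counterclockwise sweep puts P at bearing 207°, so P = A + 6.2·(cos 207°, sin 207°) = (51.78, -9.015). Since A1 is tangent to PG there, AP ⟂ PG, so PG runs along (−sin 207°, cos 207°); with |PG| = 25.3, G = (63.26, -31.56). Then |HG| = |G − H| = 70.70.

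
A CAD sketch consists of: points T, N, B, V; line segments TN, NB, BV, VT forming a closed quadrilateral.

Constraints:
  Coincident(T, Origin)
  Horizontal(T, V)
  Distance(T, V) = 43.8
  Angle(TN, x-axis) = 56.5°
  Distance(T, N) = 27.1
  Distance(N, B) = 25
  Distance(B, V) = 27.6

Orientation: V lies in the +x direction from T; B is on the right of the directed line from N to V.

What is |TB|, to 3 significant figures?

16.5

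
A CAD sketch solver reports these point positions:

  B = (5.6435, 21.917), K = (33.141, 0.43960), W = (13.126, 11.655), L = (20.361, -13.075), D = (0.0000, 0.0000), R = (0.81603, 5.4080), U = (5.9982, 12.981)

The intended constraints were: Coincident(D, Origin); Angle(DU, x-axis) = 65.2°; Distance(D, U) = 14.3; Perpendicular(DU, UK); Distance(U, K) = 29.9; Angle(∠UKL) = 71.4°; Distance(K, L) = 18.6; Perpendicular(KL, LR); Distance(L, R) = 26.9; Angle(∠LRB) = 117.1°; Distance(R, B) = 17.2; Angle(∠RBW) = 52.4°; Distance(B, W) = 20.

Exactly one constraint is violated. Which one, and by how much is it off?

Distance(B, W) = 20 — off by 7.30.

D = (0.00, 0.00) ✓; DU at 65.20° ✓; |DU| = 14.30 ✓; ∠(DU, UK) = 90.00° ✓; |UK| = 29.90 ✓; ∠UKL = 71.40° ✓; |KL| = 18.60 ✓; ∠(KL, LR) = 90.00° ✓; |LR| = 26.90 ✓; ∠LRB = 117.1° ✓; |RB| = 17.20 ✓; ∠RBW = 52.40° ✓; |BW| = 12.70 ✗.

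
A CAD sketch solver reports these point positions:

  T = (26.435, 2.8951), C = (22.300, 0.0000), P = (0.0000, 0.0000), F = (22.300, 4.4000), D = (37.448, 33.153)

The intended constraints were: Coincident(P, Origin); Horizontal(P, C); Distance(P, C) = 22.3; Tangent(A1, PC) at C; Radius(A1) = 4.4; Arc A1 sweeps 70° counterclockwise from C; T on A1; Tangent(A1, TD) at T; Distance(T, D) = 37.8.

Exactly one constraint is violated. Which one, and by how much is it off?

Distance(T, D) = 37.8 — off by 5.60.

P = (0.00, 0.00) ✓; P.y = 0.00, C.y = 0.00 ✓; |PC| = 22.30 ✓; ∠(FC, CP) = 90.00° ✓; |FC| = 4.400 ✓; bearing(F→T) − bearing(F→C) = 70.00° ✓; |FT| = 4.400 ✓; ∠(FT, TD) = 90.00° ✓; |TD| = 32.20 ✗.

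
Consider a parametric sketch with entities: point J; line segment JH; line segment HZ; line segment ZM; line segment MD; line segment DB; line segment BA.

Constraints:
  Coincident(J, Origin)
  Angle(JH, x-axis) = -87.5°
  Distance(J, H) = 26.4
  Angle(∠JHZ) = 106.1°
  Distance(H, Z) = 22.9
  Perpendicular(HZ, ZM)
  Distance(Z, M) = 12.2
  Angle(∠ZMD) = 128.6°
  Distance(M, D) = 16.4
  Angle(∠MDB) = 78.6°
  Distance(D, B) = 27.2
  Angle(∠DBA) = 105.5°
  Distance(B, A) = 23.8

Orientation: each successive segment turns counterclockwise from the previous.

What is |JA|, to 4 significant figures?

48.75

J is at the origin; JH runs at -87.5° with length 26.4, so H = (1.152, -26.37). ∠JHZ = 106.1° gives HZ at -13.60° from the x-axis; with |HZ| = 22.9, Z = (23.41, -31.76). HZ is perpendicular to ZM, so ZM runs at 76.40°; with |ZM| = 12.2, M = (26.28, -19.90). ∠ZMD = 128.6° gives MD at 127.8° from the x-axis; with |MD| = 16.4, D = (16.23, -6.943). ∠MDB = 78.6° gives DB at -130.8° from the x-axis; with |DB| = 27.2, B = (-1.547, -27.53). ∠DBA = 105.5° gives BA at -56.30° from the x-axis; with |BA| = 23.8, A = (11.66, -47.33). Then |JA| = |A − J| = 48.75.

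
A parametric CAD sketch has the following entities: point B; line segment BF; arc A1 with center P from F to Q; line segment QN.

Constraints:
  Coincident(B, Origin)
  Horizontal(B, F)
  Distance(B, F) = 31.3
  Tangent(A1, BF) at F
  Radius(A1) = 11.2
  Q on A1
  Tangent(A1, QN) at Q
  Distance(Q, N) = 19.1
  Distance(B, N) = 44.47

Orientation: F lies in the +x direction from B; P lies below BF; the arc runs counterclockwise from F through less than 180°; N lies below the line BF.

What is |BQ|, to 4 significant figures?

26.61

B is at the origin; B and F share the same y with |BF| = 31.3 and F on the +x side, so F = (31.30, 0.000). A1 meets BF tangentially, so PF is at right angles to BF, so P = F + (0, -11.2) = (31.30, -11.20). Since PQ ⟂ QN (tangency), |PN| = √(11.2² + 19.1²) = 22.14 regardless of where Q sits on A1. So N lies on both circle(B, 44.47) and circle(P, 22.14); the below-BF intersection is N = (29.51, -33.27). Q is the foot of the tangent from N: Q = (21.21, -16.07).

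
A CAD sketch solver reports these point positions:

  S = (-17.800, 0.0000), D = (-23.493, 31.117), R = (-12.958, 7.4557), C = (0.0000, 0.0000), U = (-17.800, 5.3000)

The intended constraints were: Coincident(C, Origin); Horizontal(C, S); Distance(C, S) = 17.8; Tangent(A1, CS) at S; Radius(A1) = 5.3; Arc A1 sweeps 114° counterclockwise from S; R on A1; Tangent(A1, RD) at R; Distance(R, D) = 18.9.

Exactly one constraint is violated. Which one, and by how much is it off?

Distance(R, D) = 18.9 — off by 7.00.

C = (0.00, 0.00) ✓; C.y = 0.00, S.y = 0.00 ✓; |CS| = 17.80 ✓; ∠(US, SC) = 90.00° ✓; |US| = 5.300 ✓; bearing(U→R) − bearing(U→S) = 114.0° ✓; |UR| = 5.300 ✓; ∠(UR, RD) = 90.00° ✓; |RD| = 25.90 ✗.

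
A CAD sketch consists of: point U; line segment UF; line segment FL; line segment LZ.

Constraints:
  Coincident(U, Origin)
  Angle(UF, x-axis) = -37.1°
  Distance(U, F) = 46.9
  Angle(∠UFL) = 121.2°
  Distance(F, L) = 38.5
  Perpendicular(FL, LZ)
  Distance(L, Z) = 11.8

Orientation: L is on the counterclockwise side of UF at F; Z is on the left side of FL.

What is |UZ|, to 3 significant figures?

68.9

U is at the origin; UF runs at -37.1° with length 46.9, so F = 46.9·(cos -37.1°, sin -37.1°) = (37.4, -28.3). ∠UFL = 121.2°, so FL runs at -37.1° + (180° − 121.2°) = 21.7° from the x-axis; with |FL| = 38.5, L = F + 38.5·(cos 21.7°, sin 21.7°) = (73.2, -14.1). FL ⟂ LZ; with |LZ| = 11.8 on the left of FL, Z = L + 11.8·(-0.370, 0.929) = (68.8, -3.09). Then |UZ| = |Z − U| = 68.9.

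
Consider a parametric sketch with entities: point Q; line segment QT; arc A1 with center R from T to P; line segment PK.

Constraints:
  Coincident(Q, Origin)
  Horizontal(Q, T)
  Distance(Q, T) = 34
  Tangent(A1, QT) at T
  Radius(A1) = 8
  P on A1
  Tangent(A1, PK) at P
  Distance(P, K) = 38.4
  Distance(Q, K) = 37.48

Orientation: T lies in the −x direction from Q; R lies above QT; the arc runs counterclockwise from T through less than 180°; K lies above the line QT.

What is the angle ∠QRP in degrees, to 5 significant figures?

17.840°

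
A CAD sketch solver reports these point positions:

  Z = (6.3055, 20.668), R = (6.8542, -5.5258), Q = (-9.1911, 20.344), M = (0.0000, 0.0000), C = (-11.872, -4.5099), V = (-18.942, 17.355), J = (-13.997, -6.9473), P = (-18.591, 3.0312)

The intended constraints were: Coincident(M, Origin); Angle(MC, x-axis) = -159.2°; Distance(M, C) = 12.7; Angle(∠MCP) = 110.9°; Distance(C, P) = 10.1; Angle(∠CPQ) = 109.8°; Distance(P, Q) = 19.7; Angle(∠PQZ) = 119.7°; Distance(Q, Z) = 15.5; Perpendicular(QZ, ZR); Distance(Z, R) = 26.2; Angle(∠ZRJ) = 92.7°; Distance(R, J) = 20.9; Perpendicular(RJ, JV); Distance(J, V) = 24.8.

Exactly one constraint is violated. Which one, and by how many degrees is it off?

Perpendicular(RJ, JV) — off by 7.60°.

M = (0.00, 0.00) ✓; MC at -159.2° ✓; |MC| = 12.70 ✓; ∠MCP = 110.9° ✓; |CP| = 10.10 ✓; ∠CPQ = 109.8° ✓; |PQ| = 19.70 ✓; ∠PQZ = 119.7° ✓; |QZ| = 15.50 ✓; ∠(QZ, ZR) = 90.00° ✓; |ZR| = 26.20 ✓; ∠ZRJ = 92.70° ✓; |RJ| = 20.90 ✓; ∠(RJ, JV) = 82.40° ✗; |JV| = 24.80 ✓.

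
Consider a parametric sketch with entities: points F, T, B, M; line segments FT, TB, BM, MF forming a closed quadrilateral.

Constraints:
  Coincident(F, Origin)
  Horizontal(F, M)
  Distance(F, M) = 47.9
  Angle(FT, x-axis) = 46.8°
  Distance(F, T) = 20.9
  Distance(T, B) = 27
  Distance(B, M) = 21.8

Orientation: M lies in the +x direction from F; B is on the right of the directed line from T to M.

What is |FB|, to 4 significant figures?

28.89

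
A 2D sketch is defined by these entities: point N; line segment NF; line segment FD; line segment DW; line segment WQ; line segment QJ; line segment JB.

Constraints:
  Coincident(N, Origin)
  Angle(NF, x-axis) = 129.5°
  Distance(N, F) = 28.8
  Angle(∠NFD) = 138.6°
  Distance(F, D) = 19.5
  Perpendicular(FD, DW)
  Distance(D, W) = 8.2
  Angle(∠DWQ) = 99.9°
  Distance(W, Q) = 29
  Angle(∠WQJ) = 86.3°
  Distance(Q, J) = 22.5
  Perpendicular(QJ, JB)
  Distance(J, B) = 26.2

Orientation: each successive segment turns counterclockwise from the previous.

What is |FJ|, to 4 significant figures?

14.71

∠DWQ = 99.9° gives WQ at -19.00° from the x-axis; with |WQ| = 29.0, Q = (-11.45, 7.769). ∠WQJ = 86.3° gives QJ at 74.70° from the x-axis; with |QJ| = 22.5, J = (-5.513, 29.47). Then |FJ| = |J − F| = 14.71.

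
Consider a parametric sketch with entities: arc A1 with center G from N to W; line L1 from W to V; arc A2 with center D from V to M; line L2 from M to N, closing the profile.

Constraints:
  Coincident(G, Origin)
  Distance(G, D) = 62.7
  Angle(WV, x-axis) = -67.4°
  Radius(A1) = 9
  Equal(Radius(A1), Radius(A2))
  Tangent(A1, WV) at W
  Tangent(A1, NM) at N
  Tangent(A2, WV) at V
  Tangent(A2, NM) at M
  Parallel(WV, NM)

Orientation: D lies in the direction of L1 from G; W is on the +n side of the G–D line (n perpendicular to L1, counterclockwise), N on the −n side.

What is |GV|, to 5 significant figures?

63.343

The slot axis is L1's direction at -67.4°, so u = (cos -67.4°, sin -67.4°) = (0.38430, -0.92321) and n = (−sin -67.4°, cos -67.4°) = (0.92321, 0.38430). G is at the origin and D lies 62.7 along u from G, so D = 62.7·u = (24.095, -57.885). Tangency of A1 to both parallel lines with radius 9.0 puts W and N at G ± 9.0·n: W = (8.3089, 3.4587), N = (-8.3089, -3.4587). Equal radii place V and M the same way about D: V = D + 9.0·n = (32.404, -54.427), M = D − 9.0·n = (15.786, -61.344). Then |GV| = |V − G| = 63.343.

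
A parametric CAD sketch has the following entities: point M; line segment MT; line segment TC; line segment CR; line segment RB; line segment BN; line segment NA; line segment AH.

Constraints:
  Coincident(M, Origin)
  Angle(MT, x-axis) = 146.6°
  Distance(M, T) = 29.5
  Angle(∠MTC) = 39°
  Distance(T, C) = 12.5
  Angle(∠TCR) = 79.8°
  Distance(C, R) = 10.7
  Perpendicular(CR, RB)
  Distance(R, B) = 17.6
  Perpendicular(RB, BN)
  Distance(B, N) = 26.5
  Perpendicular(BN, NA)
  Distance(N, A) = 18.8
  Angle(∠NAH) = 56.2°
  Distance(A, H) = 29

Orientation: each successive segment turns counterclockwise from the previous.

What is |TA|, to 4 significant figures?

22.51

M is at the origin; MT runs at 146.6° with length 29.5, so T = (-24.63, 16.24). ∠MTC = 39.0° gives TC at -72.40° from the x-axis; with |TC| = 12.5, C = (-20.85, 4.324). ∠TCR = 79.8° gives CR at 27.80° from the x-axis; with |CR| = 10.7, R = (-11.38, 9.315). The perpendicularity gives RB at right angles to CR, so RB runs at 117.8°; with |RB| = 17.6, B = (-19.59, 24.88). The perpendicularity gives BN at right angles to RB, so BN runs at -152.2°; with |BN| = 26.5, N = (-43.03, 12.52). BN is perpendicular to NA, so NA runs at -62.20°; with |NA| = 18.8, A = (-34.27, -4.106). Then |TA| = |A − T| = 22.51.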